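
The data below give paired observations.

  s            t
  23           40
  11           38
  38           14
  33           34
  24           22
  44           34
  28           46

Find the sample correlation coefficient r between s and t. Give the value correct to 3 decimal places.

n = 7, Σs = 201, Σt = 228, Σs² = 6479, Σt² = 8152, Σst = 6304
nΣst − ΣsΣt = 44128 − 45828 = -1700
nΣs² − (Σs)² = 45353 − 40401 = 4952; nΣt² − (Σt)² = 57064 − 51984 = 5080
r = -1700 / √(4952 × 5080) = -1700 / 5015.5917 ≈ -0.339

-0.339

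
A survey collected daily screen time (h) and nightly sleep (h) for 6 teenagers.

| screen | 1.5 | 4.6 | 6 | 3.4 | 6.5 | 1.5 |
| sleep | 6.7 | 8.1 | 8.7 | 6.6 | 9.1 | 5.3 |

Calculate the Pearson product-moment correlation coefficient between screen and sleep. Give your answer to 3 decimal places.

n = 6, Σx = 23.5, Σy = 44.5, Σx² = 115.47, Σy² = 340.65, Σxy = 189.05
nΣxy − ΣxΣy = 1134.3 − 1045.75 = 88.55
nΣx² − (Σx)² = 692.82 − 552.25 = 140.57; nΣy² − (Σy)² = 2043.9 − 1980.25 = 63.65
r = 88.55 / √(140.57 × 63.65) = 88.55 / 94.5901 ≈ 0.936

0.936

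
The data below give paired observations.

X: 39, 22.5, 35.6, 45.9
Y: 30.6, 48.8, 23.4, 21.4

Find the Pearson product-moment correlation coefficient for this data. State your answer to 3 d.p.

-0.907

n = 4, ΣX = 143, ΣY = 124.2, ΣX² = 5401.42, ΣY² = 4323.32, ΣXY = 4106.7
nΣXY − ΣXΣY = 16426.8 − 17760.6 = -1333.8
nΣX² − (ΣX)² = 21605.68 − 20449 = 1156.68; nΣY² − (ΣY)² = 17293.28 − 15425.64 = 1867.64
r = -1333.8 / √(1156.68 × 1867.64) = -1333.8 / 1469.7829 ≈ -0.907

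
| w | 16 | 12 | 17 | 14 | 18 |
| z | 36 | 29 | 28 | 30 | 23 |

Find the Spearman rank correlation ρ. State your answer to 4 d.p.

-0.6000

Rank w: 3, 1, 4, 2, 5
Rank z: 5, 3, 2, 4, 1
d = rank(w) − rank(z): -2, -2, 2, -2, 4; Σd² = 32
ρ = 1 − 6Σd² / [n(n²−1)] = 1 − 6×32 / (5×24) = 1 − 192/120 ≈ -0.6000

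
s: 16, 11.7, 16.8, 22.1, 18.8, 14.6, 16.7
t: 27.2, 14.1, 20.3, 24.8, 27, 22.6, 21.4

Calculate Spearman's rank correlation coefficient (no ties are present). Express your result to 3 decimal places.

0.393

Rank s: 3, 1, 5, 7, 6, 2, 4
Rank t: 7, 1, 2, 5, 6, 4, 3
d = rank(s) − rank(t): -4, 0, 3, 2, 0, -2, 1; Σd² = 34
ρ = 1 − 6Σd² / [n(n²−1)] = 1 − 6×34 / (7×48) = 1 − 204/336 ≈ 0.393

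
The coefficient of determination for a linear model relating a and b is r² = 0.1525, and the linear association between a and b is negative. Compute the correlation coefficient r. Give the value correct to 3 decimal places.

-0.391

|r| = √0.1525 = 0.391
The association is negative, so r = −0.391.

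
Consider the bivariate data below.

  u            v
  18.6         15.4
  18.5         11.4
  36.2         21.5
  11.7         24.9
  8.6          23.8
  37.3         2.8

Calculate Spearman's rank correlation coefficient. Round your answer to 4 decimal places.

-0.7143

Rank u: 4, 3, 5, 2, 1, 6
Rank v: 3, 2, 4, 6, 5, 1
d = rank(u) − rank(v): 1, 1, 1, -4, -4, 5; Σd² = 60
ρ = 1 − 6Σd² / [n(n²−1)] = 1 − 6×60 / (6×35) = 1 − 360/210 ≈ -0.7143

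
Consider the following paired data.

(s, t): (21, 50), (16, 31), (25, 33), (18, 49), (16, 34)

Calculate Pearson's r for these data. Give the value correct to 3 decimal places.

n = 5, Σs = 96, Σt = 197, Σs² = 1902, Σt² = 8107, Σst = 3797
nΣst − ΣsΣt = 18985 − 18912 = 73
nΣs² − (Σs)² = 9510 − 9216 = 294; nΣt² − (Σt)² = 40535 − 38809 = 1726
r = 73 / √(294 × 1726) = 73 / 712.3510 ≈ 0.102

0.102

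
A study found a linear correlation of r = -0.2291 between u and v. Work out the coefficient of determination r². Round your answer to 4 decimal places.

r² = (-0.2291)² = 0.0525

0.0525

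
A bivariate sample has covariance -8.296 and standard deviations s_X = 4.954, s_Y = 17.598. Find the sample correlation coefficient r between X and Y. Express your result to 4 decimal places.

-0.0952

r = Cov(X,Y) / (s_X · s_Y) = -8.296 / (4.954 × 17.598)
  = -8.296 / 87.1805 ≈ -0.0952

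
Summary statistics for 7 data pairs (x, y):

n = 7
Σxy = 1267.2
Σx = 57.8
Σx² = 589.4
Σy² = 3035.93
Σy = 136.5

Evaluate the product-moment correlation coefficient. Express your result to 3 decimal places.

0.684

r = (nΣxy − ΣxΣy) / √[(nΣx² − (Σx)²)(nΣy² − (Σy)²)]
Numerator: 7×1267.2 − 57.8×136.5 = 980.7
Denominator: √[(4125.8 − 3340.84)(21251.51 − 18632.25)] = √[784.96 × 2619.26] = 1433.8809
r = 980.7 / 1433.8809 ≈ 0.684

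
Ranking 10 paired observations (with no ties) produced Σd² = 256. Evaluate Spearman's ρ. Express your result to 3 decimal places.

-0.552

ρ = 1 − 6Σd² / [n(n²−1)] = 1 − 6×256 / (10×99)
  = 1 − 1536/990 = 1 − 1.5515 ≈ -0.552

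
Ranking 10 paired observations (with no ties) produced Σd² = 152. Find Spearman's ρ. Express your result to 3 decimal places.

0.079

ρ = 1 − 6Σd² / [n(n²−1)] = 1 − 6×152 / (10×99)
  = 1 − 912/990 = 1 − 0.9212 ≈ 0.079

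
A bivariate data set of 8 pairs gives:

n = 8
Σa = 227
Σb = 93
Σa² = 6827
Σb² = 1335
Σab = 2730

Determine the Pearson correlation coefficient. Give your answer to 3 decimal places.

r = (nΣab − ΣaΣb) / √[(nΣa² − (Σa)²)(nΣb² − (Σb)²)]
Numerator: 8×2730 − 227×93 = 729
Denominator: √[(54616 − 51529)(10680 − 8649)] = √[3087 × 2031] = 2503.9363
r = 729 / 2503.9363 ≈ 0.291

0.291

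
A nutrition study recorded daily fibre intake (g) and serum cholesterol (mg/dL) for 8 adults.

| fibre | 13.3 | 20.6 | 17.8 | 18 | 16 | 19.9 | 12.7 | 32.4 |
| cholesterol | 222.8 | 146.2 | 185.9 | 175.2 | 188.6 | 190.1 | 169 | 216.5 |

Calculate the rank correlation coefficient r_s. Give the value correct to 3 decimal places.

Rank fibre: 2, 7, 4, 5, 3, 6, 1, 8
Rank cholesterol: 8, 1, 4, 3, 5, 6, 2, 7
d = rank(fibre) − rank(cholesterol): -6, 6, 0, 2, -2, 0, -1, 1; Σd² = 82
ρ = 1 − 6Σd² / [n(n²−1)] = 1 − 6×82 / (8×63) = 1 − 492/504 ≈ 0.024

0.024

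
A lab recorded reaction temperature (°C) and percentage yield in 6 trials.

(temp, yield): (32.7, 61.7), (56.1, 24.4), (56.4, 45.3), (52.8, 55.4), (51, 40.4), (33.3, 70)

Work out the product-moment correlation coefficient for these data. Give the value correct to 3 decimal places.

n = 6, Σx = 282.3, Σy = 297.2, Σx² = 13895.19, Σy² = 16055.66, Σxy = 13257.87
nΣxy − ΣxΣy = 79547.22 − 83899.56 = -4352.34
nΣx² − (Σx)² = 83371.14 − 79693.29 = 3677.85; nΣy² − (Σy)² = 96333.96 − 88327.84 = 8006.12
r = -4352.34 / √(3677.85 × 8006.12) = -4352.34 / 5426.3531 ≈ -0.802

-0.802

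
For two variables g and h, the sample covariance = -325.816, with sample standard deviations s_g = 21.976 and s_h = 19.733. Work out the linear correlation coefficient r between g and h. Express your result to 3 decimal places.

-0.751

r = Cov(g,h) / (s_g · s_h) = -325.816 / (21.976 × 19.733)
  = -325.816 / 433.6524 ≈ -0.751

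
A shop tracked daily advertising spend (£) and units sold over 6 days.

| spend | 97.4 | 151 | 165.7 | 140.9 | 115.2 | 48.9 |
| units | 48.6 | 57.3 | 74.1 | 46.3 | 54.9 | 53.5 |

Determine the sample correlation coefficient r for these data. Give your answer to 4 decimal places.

n = 6, Σx = 719.1, Σy = 334.7, Σx² = 95259.31, Σy² = 19156.01, Σxy = 41128.61
nΣxy − ΣxΣy = 246771.66 − 240682.77 = 6088.89
nΣx² − (Σx)² = 571555.86 − 517104.81 = 54451.05; nΣy² − (Σy)² = 114936.06 − 112024.09 = 2911.97
r = 6088.89 / √(54451.05 × 2911.97) = 6088.89 / 12592.0540 ≈ 0.4836

0.4836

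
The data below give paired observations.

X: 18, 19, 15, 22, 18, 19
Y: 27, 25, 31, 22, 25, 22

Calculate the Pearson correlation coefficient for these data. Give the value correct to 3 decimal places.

n = 6, ΣX = 111, ΣY = 152, ΣX² = 2079, ΣY² = 3908, ΣXY = 2778
nΣXY − ΣXΣY = 16668 − 16872 = -204
nΣX² − (ΣX)² = 12474 − 12321 = 153; nΣY² − (ΣY)² = 23448 − 23104 = 344
r = -204 / √(153 × 344) = -204 / 229.4167 ≈ -0.889

-0.889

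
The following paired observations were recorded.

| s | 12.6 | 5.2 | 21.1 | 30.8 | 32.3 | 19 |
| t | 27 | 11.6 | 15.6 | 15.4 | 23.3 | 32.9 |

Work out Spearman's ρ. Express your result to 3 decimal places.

0.086

Rank s: 2, 1, 4, 5, 6, 3
Rank t: 5, 1, 3, 2, 4, 6
d = rank(s) − rank(t): -3, 0, 1, 3, 2, -3; Σd² = 32
ρ = 1 − 6Σd² / [n(n²−1)] = 1 − 6×32 / (6×35) = 1 − 192/210 ≈ 0.086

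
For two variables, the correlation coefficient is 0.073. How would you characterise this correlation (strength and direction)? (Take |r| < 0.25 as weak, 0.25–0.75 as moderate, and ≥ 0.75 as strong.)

weak positive

r = 0.073 > 0 so the relationship is positive.
|r| = 0.073, which falls in the weak range.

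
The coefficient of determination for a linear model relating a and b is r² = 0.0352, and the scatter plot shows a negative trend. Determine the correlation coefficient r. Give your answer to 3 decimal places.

|r| = √0.0352 = 0.188
The association is negative, so r = −0.188.

-0.188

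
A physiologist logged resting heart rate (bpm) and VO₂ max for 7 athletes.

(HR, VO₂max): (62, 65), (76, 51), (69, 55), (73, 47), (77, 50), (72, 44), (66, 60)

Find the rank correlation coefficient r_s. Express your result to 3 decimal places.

Rank HR: 1, 6, 3, 5, 7, 4, 2
Rank VO₂max: 7, 4, 5, 2, 3, 1, 6
d = rank(HR) − rank(VO₂max): -6, 2, -2, 3, 4, 3, -4; Σd² = 94
ρ = 1 − 6Σd² / [n(n²−1)] = 1 − 6×94 / (7×48) = 1 − 564/336 ≈ -0.679

-0.679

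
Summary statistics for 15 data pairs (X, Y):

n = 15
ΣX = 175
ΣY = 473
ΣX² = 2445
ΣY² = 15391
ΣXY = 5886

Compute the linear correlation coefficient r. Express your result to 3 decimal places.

0.839

r = (nΣXY − ΣXΣY) / √[(nΣX² − (ΣX)²)(nΣY² − (ΣY)²)]
Numerator: 15×5886 − 175×473 = 5515
Denominator: √[(36675 − 30625)(230865 − 223729)] = √[6050 × 7136] = 6570.6012
r = 5515 / 6570.6012 ≈ 0.839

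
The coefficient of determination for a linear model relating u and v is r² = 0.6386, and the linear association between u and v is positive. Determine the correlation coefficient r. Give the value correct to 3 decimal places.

|r| = √0.6386 = 0.799
The association is positive, so r = 0.799.

0.799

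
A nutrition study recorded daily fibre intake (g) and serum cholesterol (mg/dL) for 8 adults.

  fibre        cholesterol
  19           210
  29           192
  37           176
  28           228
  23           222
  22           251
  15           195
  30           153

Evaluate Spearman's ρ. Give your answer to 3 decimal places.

-0.571

Rank fibre: 2, 6, 8, 5, 4, 3, 1, 7
Rank cholesterol: 5, 3, 2, 7, 6, 8, 4, 1
d = rank(fibre) − rank(cholesterol): -3, 3, 6, -2, -2, -5, -3, 6; Σd² = 132
ρ = 1 − 6Σd² / [n(n²−1)] = 1 − 6×132 / (8×63) = 1 − 792/504 ≈ -0.571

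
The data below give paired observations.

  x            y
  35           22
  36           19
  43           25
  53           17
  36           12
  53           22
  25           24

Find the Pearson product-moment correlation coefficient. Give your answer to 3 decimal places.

n = 7, Σx = 281, Σy = 141, Σx² = 11909, Σy² = 2963, Σxy = 5628
nΣxy − ΣxΣy = 39396 − 39621 = -225
nΣx² − (Σx)² = 83363 − 78961 = 4402; nΣy² − (Σy)² = 20741 − 19881 = 860
r = -225 / √(4402 × 860) = -225 / 1945.6927 ≈ -0.116

-0.116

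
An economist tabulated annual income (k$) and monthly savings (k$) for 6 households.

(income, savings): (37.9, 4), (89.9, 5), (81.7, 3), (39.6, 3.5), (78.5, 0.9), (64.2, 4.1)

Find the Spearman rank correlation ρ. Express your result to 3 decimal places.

0.086

Rank income: 1, 6, 5, 2, 4, 3
Rank savings: 4, 6, 2, 3, 1, 5
d = rank(income) − rank(savings): -3, 0, 3, -1, 3, -2; Σd² = 32
ρ = 1 − 6Σd² / [n(n²−1)] = 1 − 6×32 / (6×35) = 1 − 192/210 ≈ 0.086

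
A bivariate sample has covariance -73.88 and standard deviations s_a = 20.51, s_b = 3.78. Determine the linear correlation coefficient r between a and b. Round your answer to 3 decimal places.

r = Cov(a,b) / (s_a · s_b) = -73.88 / (20.51 × 3.78)
  = -73.88 / 77.5278 ≈ -0.953

-0.953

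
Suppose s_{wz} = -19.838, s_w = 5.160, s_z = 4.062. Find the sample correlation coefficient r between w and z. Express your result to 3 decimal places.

-0.946

r = Cov(w,z) / (s_w · s_z) = -19.838 / (5.160 × 4.062)
  = -19.838 / 20.9599 ≈ -0.946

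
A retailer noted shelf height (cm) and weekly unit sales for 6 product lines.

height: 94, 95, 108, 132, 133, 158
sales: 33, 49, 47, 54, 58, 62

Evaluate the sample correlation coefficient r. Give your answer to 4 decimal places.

0.8598

n = 6, Σx = 720, Σy = 303, Σx² = 89602, Σy² = 15823, Σxy = 37471
nΣxy − ΣxΣy = 224826 − 218160 = 6666
nΣx² − (Σx)² = 537612 − 518400 = 19212; nΣy² − (Σy)² = 94938 − 91809 = 3129
r = 6666 / √(19212 × 3129) = 6666 / 7753.3443 ≈ 0.8598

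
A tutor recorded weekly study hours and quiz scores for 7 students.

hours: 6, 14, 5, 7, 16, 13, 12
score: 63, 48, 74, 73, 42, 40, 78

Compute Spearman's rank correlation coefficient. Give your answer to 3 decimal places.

Rank hours: 2, 6, 1, 3, 7, 5, 4
Rank score: 4, 3, 6, 5, 2, 1, 7
d = rank(hours) − rank(score): -2, 3, -5, -2, 5, 4, -3; Σd² = 92
ρ = 1 − 6Σd² / [n(n²−1)] = 1 − 6×92 / (7×48) = 1 − 552/336 ≈ -0.643

-0.643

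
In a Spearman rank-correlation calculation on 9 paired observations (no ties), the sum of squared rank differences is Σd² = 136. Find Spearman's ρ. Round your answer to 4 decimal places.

-0.1333

ρ = 1 − 6Σd² / [n(n²−1)] = 1 − 6×136 / (9×80)
  = 1 − 816/720 = 1 − 1.13333 ≈ -0.1333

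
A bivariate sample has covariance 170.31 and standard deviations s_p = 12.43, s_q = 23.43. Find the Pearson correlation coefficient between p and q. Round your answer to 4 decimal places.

r = Cov(p,q) / (s_p · s_q) = 170.31 / (12.43 × 23.43)
  = 170.31 / 291.2349 ≈ 0.5848

0.5848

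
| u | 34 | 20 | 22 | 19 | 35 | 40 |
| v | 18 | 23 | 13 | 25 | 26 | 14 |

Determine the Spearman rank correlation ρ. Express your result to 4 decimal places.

Rank u: 4, 2, 3, 1, 5, 6
Rank v: 3, 4, 1, 5, 6, 2
d = rank(u) − rank(v): 1, -2, 2, -4, -1, 4; Σd² = 42
ρ = 1 − 6Σd² / [n(n²−1)] = 1 − 6×42 / (6×35) = 1 − 252/210 ≈ -0.2000

-0.2000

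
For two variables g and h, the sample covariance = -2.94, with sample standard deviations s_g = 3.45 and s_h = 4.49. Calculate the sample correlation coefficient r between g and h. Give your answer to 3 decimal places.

r = Cov(g,h) / (s_g · s_h) = -2.94 / (3.45 × 4.49)
  = -2.94 / 15.4905 ≈ -0.190

-0.190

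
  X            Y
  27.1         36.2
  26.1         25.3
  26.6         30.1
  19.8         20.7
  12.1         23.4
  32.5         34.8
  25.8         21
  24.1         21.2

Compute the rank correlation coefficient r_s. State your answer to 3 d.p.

0.810

Rank X: 7, 5, 6, 2, 1, 8, 4, 3
Rank Y: 8, 5, 6, 1, 4, 7, 2, 3
d = rank(X) − rank(Y): -1, 0, 0, 1, -3, 1, 2, 0; Σd² = 16
ρ = 1 − 6Σd² / [n(n²−1)] = 1 − 6×16 / (8×63) = 1 − 96/504 ≈ 0.810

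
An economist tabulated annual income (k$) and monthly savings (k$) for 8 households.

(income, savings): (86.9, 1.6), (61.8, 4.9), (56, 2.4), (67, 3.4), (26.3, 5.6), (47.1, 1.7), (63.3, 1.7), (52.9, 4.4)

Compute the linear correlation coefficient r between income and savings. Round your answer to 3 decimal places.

n = 8, Σx = 461.3, Σy = 25.7, Σx² = 28711.25, Σy² = 100.39, Σxy = 1371.78
nΣxy − ΣxΣy = 10974.24 − 11855.41 = -881.17
nΣx² − (Σx)² = 229690 − 212797.69 = 16892.31; nΣy² − (Σy)² = 803.12 − 660.49 = 142.63
r = -881.17 / √(16892.31 × 142.63) = -881.17 / 1552.2082 ≈ -0.568

-0.568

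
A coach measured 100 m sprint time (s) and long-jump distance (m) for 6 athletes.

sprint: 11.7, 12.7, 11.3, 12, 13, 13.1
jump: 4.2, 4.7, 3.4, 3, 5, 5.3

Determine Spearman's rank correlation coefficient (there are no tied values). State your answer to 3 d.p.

Rank sprint: 2, 4, 1, 3, 5, 6
Rank jump: 3, 4, 2, 1, 5, 6
d = rank(sprint) − rank(jump): -1, 0, -1, 2, 0, 0; Σd² = 6
ρ = 1 − 6Σd² / [n(n²−1)] = 1 − 6×6 / (6×35) = 1 − 36/210 ≈ 0.829

0.829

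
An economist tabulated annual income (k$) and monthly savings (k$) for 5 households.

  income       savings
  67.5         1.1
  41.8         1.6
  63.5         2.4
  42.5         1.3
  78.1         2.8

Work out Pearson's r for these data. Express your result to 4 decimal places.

n = 5, Σx = 293.4, Σy = 9.2, Σx² = 18241.6, Σy² = 19.06, Σxy = 567.46
nΣxy − ΣxΣy = 2837.3 − 2699.28 = 138.02
nΣx² − (Σx)² = 91208 − 86083.56 = 5124.44; nΣy² − (Σy)² = 95.3 − 84.64 = 10.66
r = 138.02 / √(5124.44 × 10.66) = 138.02 / 233.7232 ≈ 0.5905

0.5905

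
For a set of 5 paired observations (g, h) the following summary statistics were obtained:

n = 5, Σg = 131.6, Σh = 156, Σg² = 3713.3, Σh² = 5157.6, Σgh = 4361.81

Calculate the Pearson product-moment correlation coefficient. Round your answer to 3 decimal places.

r = (nΣgh − ΣgΣh) / √[(nΣg² − (Σg)²)(nΣh² − (Σh)²)]
Numerator: 5×4361.81 − 131.6×156 = 1279.45
Denominator: √[(18566.5 − 17318.56)(25788 − 24336)] = √[1247.94 × 1452] = 1346.1088
r = 1279.45 / 1346.1088 ≈ 0.950

0.950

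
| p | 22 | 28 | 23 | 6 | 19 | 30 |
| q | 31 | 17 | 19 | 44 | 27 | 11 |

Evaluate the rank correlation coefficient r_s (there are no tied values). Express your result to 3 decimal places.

-0.943

Rank p: 3, 5, 4, 1, 2, 6
Rank q: 5, 2, 3, 6, 4, 1
d = rank(p) − rank(q): -2, 3, 1, -5, -2, 5; Σd² = 68
ρ = 1 − 6Σd² / [n(n²−1)] = 1 − 6×68 / (6×35) = 1 − 408/210 ≈ -0.943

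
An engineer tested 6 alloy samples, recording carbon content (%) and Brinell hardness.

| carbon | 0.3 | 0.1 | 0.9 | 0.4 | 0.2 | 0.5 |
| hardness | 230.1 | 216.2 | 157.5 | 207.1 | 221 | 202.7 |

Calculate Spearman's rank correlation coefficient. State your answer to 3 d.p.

Rank carbon: 3, 1, 6, 4, 2, 5
Rank hardness: 6, 4, 1, 3, 5, 2
d = rank(carbon) − rank(hardness): -3, -3, 5, 1, -3, 3; Σd² = 62
ρ = 1 − 6Σd² / [n(n²−1)] = 1 − 6×62 / (6×35) = 1 − 372/210 ≈ -0.771

-0.771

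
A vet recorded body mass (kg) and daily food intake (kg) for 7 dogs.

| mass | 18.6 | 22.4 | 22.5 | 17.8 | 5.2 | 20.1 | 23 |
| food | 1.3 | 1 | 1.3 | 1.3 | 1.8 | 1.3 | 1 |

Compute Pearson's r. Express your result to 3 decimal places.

-0.921

n = 7, Σx = 129.6, Σy = 9, Σx² = 2630.86, Σy² = 12, Σxy = 157.46
nΣxy − ΣxΣy = 1102.22 − 1166.4 = -64.18
nΣx² − (Σx)² = 18416.02 − 16796.16 = 1619.86; nΣy² − (Σy)² = 84 − 81 = 3
r = -64.18 / √(1619.86 × 3) = -64.18 / 69.7107 ≈ -0.921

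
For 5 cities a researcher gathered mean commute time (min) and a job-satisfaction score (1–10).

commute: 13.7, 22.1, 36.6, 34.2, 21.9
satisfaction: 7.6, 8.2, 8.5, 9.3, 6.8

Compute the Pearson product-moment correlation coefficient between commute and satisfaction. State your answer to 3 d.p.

n = 5, Σx = 128.5, Σy = 40.4, Σx² = 3664.91, Σy² = 329.98, Σxy = 1063.42
nΣxy − ΣxΣy = 5317.1 − 5191.4 = 125.7
nΣx² − (Σx)² = 18324.55 − 16512.25 = 1812.3; nΣy² − (Σy)² = 1649.9 − 1632.16 = 17.74
r = 125.7 / √(1812.3 × 17.74) = 125.7 / 179.3048 ≈ 0.701

0.701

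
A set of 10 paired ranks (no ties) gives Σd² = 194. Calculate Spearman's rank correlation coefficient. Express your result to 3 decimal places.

ρ = 1 − 6Σd² / [n(n²−1)] = 1 − 6×194 / (10×99)
  = 1 − 1164/990 = 1 − 1.1758 ≈ -0.176

-0.176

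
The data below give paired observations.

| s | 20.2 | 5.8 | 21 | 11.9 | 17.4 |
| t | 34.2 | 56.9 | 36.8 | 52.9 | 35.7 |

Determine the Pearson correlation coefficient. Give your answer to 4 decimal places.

-0.9484

n = 5, Σs = 76.3, Σt = 216.5, Σs² = 1327.05, Σt² = 9834.39, Σst = 3044.35
nΣst − ΣsΣt = 15221.75 − 16518.95 = -1297.2
nΣs² − (Σs)² = 6635.25 − 5821.69 = 813.56; nΣt² − (Σt)² = 49171.95 − 46872.25 = 2299.7
r = -1297.2 / √(813.56 × 2299.7) = -1297.2 / 1367.8245 ≈ -0.9484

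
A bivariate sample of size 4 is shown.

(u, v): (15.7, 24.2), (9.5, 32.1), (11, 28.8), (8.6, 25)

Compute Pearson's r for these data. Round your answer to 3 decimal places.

-0.475

n = 4, Σu = 44.8, Σv = 110.1, Σu² = 531.7, Σv² = 3070.49, Σuv = 1216.69
nΣuv − ΣuΣv = 4866.76 − 4932.48 = -65.72
nΣu² − (Σu)² = 2126.8 − 2007.04 = 119.76; nΣv² − (Σv)² = 12281.96 − 12122.01 = 159.95
r = -65.72 / √(119.76 × 159.95) = -65.72 / 138.4038 ≈ -0.475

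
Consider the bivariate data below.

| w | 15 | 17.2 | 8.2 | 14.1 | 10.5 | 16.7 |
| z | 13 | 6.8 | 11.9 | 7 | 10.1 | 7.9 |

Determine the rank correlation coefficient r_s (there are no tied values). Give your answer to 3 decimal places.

-0.543

Rank w: 4, 6, 1, 3, 2, 5
Rank z: 6, 1, 5, 2, 4, 3
d = rank(w) − rank(z): -2, 5, -4, 1, -2, 2; Σd² = 54
ρ = 1 − 6Σd² / [n(n²−1)] = 1 − 6×54 / (6×35) = 1 − 324/210 ≈ -0.543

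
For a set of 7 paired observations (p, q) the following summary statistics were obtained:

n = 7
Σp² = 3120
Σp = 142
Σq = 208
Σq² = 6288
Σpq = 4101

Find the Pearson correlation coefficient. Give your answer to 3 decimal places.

r = (nΣpq − ΣpΣq) / √[(nΣp² − (Σp)²)(nΣq² − (Σq)²)]
Numerator: 7×4101 − 142×208 = -829
Denominator: √[(21840 − 20164)(44016 − 43264)] = √[1676 × 752] = 1122.6540
r = -829 / 1122.6540 ≈ -0.738

-0.738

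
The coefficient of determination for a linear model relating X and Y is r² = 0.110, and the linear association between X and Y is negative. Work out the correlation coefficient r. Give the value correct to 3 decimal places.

|r| = √0.110 = 0.332
The association is negative, so r = −0.332.

-0.332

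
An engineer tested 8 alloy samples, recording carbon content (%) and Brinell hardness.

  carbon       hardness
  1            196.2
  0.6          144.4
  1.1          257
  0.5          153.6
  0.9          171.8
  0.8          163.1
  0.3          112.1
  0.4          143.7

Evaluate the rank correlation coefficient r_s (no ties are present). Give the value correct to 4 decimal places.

0.9762

Rank carbon: 7, 4, 8, 3, 6, 5, 1, 2
Rank hardness: 7, 3, 8, 4, 6, 5, 1, 2
d = rank(carbon) − rank(hardness): 0, 1, 0, -1, 0, 0, 0, 0; Σd² = 2
ρ = 1 − 6Σd² / [n(n²−1)] = 1 − 6×2 / (8×63) = 1 − 12/504 ≈ 0.9762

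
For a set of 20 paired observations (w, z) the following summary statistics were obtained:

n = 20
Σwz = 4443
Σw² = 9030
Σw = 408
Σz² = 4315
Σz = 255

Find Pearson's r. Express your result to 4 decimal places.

r = (nΣwz − ΣwΣz) / √[(nΣw² − (Σw)²)(nΣz² − (Σz)²)]
Numerator: 20×4443 − 408×255 = -15180
Denominator: √[(180600 − 166464)(86300 − 65025)] = √[14136 × 21275] = 17341.9549
r = -15180 / 17341.9549 ≈ -0.8753

-0.8753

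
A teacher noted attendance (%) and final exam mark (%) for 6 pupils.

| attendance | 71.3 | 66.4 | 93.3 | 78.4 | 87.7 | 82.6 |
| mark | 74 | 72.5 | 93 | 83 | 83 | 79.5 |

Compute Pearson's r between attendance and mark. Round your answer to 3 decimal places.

0.922

n = 6, Σx = 479.7, Σy = 485, Σx² = 38858.15, Σy² = 39479.5, Σxy = 39120.1
nΣxy − ΣxΣy = 234720.6 − 232654.5 = 2066.1
nΣx² − (Σx)² = 233148.9 − 230112.09 = 3036.81; nΣy² − (Σy)² = 236877 − 235225 = 1652
r = 2066.1 / √(3036.81 × 1652) = 2066.1 / 2239.8237 ≈ 0.922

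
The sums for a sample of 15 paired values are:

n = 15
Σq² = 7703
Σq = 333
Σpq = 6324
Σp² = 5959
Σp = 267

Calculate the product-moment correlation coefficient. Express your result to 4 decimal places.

r = (nΣpq − ΣpΣq) / √[(nΣp² − (Σp)²)(nΣq² − (Σq)²)]
Numerator: 15×6324 − 267×333 = 5949
Denominator: √[(89385 − 71289)(115545 − 110889)] = √[18096 × 4656] = 9179.0509
r = 5949 / 9179.0509 ≈ 0.6481

0.6481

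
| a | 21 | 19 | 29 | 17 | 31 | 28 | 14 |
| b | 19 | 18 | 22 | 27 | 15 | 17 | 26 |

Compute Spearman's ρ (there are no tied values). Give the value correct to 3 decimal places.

-0.714

Rank a: 4, 3, 6, 2, 7, 5, 1
Rank b: 4, 3, 5, 7, 1, 2, 6
d = rank(a) − rank(b): 0, 0, 1, -5, 6, 3, -5; Σd² = 96
ρ = 1 − 6Σd² / [n(n²−1)] = 1 − 6×96 / (7×48) = 1 − 576/336 ≈ -0.714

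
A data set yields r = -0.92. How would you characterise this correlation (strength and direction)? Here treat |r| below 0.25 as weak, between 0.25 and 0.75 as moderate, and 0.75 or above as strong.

strong negative

r = -0.92 < 0 so the relationship is negative.
|r| = 0.92, which falls in the strong range.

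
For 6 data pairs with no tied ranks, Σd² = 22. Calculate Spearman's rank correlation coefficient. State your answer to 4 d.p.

ρ = 1 − 6Σd² / [n(n²−1)] = 1 − 6×22 / (6×35)
  = 1 − 132/210 = 1 − 0.62857 ≈ 0.3714

0.3714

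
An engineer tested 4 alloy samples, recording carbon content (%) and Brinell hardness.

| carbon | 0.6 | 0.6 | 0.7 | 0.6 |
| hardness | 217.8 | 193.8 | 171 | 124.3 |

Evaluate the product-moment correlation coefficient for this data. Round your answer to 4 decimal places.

n = 4, Σx = 2.5, Σy = 706.9, Σx² = 1.57, Σy² = 129686.77, Σxy = 441.24
nΣxy − ΣxΣy = 1764.96 − 1767.25 = -2.29
nΣx² − (Σx)² = 6.28 − 6.25 = 0.03; nΣy² − (Σy)² = 518747.08 − 499707.61 = 19039.47
r = -2.29 / √(0.03 × 19039.47) = -2.29 / 23.8995 ≈ -0.0958

-0.0958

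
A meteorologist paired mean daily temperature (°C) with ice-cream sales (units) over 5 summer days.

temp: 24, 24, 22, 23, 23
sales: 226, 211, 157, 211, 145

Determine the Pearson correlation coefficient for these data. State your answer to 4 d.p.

0.7394

n = 5, Σx = 116, Σy = 950, Σx² = 2694, Σy² = 185792, Σxy = 22130
nΣxy − ΣxΣy = 110650 − 110200 = 450
nΣx² − (Σx)² = 13470 − 13456 = 14; nΣy² − (Σy)² = 928960 − 902500 = 26460
r = 450 / √(14 × 26460) = 450 / 608.6378 ≈ 0.7394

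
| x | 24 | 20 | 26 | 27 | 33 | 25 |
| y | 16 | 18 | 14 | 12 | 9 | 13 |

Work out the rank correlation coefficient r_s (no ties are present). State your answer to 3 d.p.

Rank x: 2, 1, 4, 5, 6, 3
Rank y: 5, 6, 4, 2, 1, 3
d = rank(x) − rank(y): -3, -5, 0, 3, 5, 0; Σd² = 68
ρ = 1 − 6Σd² / [n(n²−1)] = 1 − 6×68 / (6×35) = 1 − 408/210 ≈ -0.943

-0.943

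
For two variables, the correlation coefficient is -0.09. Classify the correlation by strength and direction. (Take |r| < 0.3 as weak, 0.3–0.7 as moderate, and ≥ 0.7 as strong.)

r = -0.09 < 0 so the relationship is negative.
|r| = 0.09, which falls in the weak range.

weak negative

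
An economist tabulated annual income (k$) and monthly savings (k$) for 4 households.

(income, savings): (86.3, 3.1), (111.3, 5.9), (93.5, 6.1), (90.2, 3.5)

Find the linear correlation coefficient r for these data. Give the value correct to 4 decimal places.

n = 4, Σx = 381.3, Σy = 18.6, Σx² = 36713.67, Σy² = 93.88, Σxy = 1810.25
nΣxy − ΣxΣy = 7241 − 7092.18 = 148.82
nΣx² − (Σx)² = 146854.68 − 145389.69 = 1464.99; nΣy² − (Σy)² = 375.52 − 345.96 = 29.56
r = 148.82 / √(1464.99 × 29.56) = 148.82 / 208.0988 ≈ 0.7151

0.7151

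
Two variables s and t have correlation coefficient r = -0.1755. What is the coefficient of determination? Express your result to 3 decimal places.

r² = (-0.1755)² = 0.031

0.031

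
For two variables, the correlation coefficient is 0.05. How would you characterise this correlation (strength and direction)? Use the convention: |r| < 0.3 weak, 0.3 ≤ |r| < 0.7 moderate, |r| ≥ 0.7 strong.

r = 0.05 > 0 so the relationship is positive.
|r| = 0.05, which falls in the weak range.

weak positive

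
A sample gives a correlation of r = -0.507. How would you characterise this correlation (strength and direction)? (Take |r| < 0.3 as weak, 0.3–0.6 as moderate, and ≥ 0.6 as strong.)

moderate negative

r = -0.507 < 0 so the relationship is negative.
|r| = 0.507, which falls in the moderate range.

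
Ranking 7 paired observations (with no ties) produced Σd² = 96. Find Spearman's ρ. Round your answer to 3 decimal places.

-0.714

ρ = 1 − 6Σd² / [n(n²−1)] = 1 − 6×96 / (7×48)
  = 1 − 576/336 = 1 − 1.7143 ≈ -0.714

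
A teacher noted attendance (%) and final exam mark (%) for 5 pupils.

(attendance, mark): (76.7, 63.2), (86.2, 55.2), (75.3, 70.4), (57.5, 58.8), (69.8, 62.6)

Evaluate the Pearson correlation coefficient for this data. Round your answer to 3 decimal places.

-0.077

n = 5, Σx = 365.5, Σy = 310.2, Σx² = 27161.71, Σy² = 19373.64, Σxy = 22657.28
nΣxy − ΣxΣy = 113286.4 − 113378.1 = -91.7
nΣx² − (Σx)² = 135808.55 − 133590.25 = 2218.3; nΣy² − (Σy)² = 96868.2 − 96224.04 = 644.16
r = -91.7 / √(2218.3 × 644.16) = -91.7 / 1195.3828 ≈ -0.077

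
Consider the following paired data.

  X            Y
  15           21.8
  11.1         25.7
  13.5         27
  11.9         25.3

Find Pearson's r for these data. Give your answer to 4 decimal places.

n = 4, ΣX = 51.5, ΣY = 99.8, ΣX² = 672.07, ΣY² = 2504.82, ΣXY = 1277.84
nΣXY − ΣXΣY = 5111.36 − 5139.7 = -28.34
nΣX² − (ΣX)² = 2688.28 − 2652.25 = 36.03; nΣY² − (ΣY)² = 10019.28 − 9960.04 = 59.24
r = -28.34 / √(36.03 × 59.24) = -28.34 / 46.1998 ≈ -0.6134

-0.6134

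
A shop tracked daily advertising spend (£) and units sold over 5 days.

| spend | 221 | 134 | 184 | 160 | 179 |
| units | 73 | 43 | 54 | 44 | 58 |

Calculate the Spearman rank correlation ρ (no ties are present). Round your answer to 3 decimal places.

0.900

Rank spend: 5, 1, 4, 2, 3
Rank units: 5, 1, 3, 2, 4
d = rank(spend) − rank(units): 0, 0, 1, 0, -1; Σd² = 2
ρ = 1 − 6Σd² / [n(n²−1)] = 1 − 6×2 / (5×24) = 1 − 12/120 ≈ 0.900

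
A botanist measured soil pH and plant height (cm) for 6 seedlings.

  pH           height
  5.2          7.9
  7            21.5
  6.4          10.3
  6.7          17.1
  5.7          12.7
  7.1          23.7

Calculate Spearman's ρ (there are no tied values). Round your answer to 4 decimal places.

0.9429

Rank pH: 1, 5, 3, 4, 2, 6
Rank height: 1, 5, 2, 4, 3, 6
d = rank(pH) − rank(height): 0, 0, 1, 0, -1, 0; Σd² = 2
ρ = 1 − 6Σd² / [n(n²−1)] = 1 − 6×2 / (6×35) = 1 − 12/210 ≈ 0.9429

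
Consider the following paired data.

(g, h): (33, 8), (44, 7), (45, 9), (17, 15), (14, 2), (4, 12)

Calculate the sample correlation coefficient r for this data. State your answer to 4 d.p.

-0.2088

n = 6, Σg = 157, Σh = 53, Σg² = 5551, Σh² = 567, Σgh = 1308
nΣgh − ΣgΣh = 7848 − 8321 = -473
nΣg² − (Σg)² = 33306 − 24649 = 8657; nΣh² − (Σh)² = 3402 − 2809 = 593
r = -473 / √(8657 × 593) = -473 / 2265.7451 ≈ -0.2088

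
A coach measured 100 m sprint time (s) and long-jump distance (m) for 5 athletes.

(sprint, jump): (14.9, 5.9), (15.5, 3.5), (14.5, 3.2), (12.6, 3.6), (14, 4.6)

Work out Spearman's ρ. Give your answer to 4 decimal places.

-0.1000

Rank sprint: 4, 5, 3, 1, 2
Rank jump: 5, 2, 1, 3, 4
d = rank(sprint) − rank(jump): -1, 3, 2, -2, -2; Σd² = 22
ρ = 1 − 6Σd² / [n(n²−1)] = 1 − 6×22 / (5×24) = 1 − 132/120 ≈ -0.1000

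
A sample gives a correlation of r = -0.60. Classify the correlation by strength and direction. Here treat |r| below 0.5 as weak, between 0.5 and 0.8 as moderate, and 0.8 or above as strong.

moderate negative

r = -0.60 < 0 so the relationship is negative.
|r| = 0.60, which falls in the moderate range.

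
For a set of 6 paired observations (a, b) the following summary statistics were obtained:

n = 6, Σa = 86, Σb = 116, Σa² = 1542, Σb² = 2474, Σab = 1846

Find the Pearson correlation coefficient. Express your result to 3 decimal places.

0.685

r = (nΣab − ΣaΣb) / √[(nΣa² − (Σa)²)(nΣb² − (Σb)²)]
Numerator: 6×1846 − 86×116 = 1100
Denominator: √[(9252 − 7396)(14844 − 13456)] = √[1856 × 1388] = 1605.0321
r = 1100 / 1605.0321 ≈ 0.685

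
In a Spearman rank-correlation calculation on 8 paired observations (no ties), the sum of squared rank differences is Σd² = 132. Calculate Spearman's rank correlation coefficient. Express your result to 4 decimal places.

ρ = 1 − 6Σd² / [n(n²−1)] = 1 − 6×132 / (8×63)
  = 1 − 792/504 = 1 − 1.57143 ≈ -0.5714

-0.5714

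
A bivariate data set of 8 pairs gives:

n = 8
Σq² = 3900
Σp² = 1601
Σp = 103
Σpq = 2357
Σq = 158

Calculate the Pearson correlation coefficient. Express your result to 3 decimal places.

0.697

r = (nΣpq − ΣpΣq) / √[(nΣp² − (Σp)²)(nΣq² − (Σq)²)]
Numerator: 8×2357 − 103×158 = 2582
Denominator: √[(12808 − 10609)(31200 − 24964)] = √[2199 × 6236] = 3703.1019
r = 2582 / 3703.1019 ≈ 0.697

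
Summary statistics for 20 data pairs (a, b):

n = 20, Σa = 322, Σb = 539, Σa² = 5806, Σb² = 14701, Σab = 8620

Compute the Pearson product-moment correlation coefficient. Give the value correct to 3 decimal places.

r = (nΣab − ΣaΣb) / √[(nΣa² − (Σa)²)(nΣb² − (Σb)²)]
Numerator: 20×8620 − 322×539 = -1158
Denominator: √[(116120 − 103684)(294020 − 290521)] = √[12436 × 3499] = 6596.4812
r = -1158 / 6596.4812 ≈ -0.176

-0.176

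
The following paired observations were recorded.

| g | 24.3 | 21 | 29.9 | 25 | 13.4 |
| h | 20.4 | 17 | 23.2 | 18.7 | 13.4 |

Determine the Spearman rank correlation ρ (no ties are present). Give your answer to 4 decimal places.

0.9000

Rank g: 3, 2, 5, 4, 1
Rank h: 4, 2, 5, 3, 1
d = rank(g) − rank(h): -1, 0, 0, 1, 0; Σd² = 2
ρ = 1 − 6Σd² / [n(n²−1)] = 1 − 6×2 / (5×24) = 1 − 12/120 ≈ 0.9000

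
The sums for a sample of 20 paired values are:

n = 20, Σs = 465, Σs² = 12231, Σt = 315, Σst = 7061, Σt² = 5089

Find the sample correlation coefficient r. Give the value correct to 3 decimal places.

r = (nΣst − ΣsΣt) / √[(nΣs² − (Σs)²)(nΣt² − (Σt)²)]
Numerator: 20×7061 − 465×315 = -5255
Denominator: √[(244620 − 216225)(101780 − 99225)] = √[28395 × 2555] = 8517.5833
r = -5255 / 8517.5833 ≈ -0.617

-0.617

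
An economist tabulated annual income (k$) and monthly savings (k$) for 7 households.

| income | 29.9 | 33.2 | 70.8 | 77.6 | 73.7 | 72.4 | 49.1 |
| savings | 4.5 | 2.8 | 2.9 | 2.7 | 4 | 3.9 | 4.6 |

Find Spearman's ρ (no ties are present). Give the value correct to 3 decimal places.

Rank income: 1, 2, 4, 7, 6, 5, 3
Rank savings: 6, 2, 3, 1, 5, 4, 7
d = rank(income) − rank(savings): -5, 0, 1, 6, 1, 1, -4; Σd² = 80
ρ = 1 − 6Σd² / [n(n²−1)] = 1 − 6×80 / (7×48) = 1 − 480/336 ≈ -0.429

-0.429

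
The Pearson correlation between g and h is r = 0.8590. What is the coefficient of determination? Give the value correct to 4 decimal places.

0.7379

r² = (0.8590)² = 0.7379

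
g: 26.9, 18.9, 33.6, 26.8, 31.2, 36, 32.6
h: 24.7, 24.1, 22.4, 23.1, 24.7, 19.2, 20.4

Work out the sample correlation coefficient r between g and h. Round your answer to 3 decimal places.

-0.659

n = 7, Σg = 206, Σh = 158.6, Σg² = 6260.22, Σh² = 3621.16, Σgh = 4618.52
nΣgh − ΣgΣh = 32329.64 − 32671.6 = -341.96
nΣg² − (Σg)² = 43821.54 − 42436 = 1385.54; nΣh² − (Σh)² = 25348.12 − 25153.96 = 194.16
r = -341.96 / √(1385.54 × 194.16) = -341.96 / 518.6680 ≈ -0.659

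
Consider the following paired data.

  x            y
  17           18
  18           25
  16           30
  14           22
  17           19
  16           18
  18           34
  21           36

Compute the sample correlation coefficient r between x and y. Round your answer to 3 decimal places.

n = 8, Σx = 137, Σy = 202, Σx² = 2375, Σy² = 5470, Σxy = 3523
nΣxy − ΣxΣy = 28184 − 27674 = 510
nΣx² − (Σx)² = 19000 − 18769 = 231; nΣy² − (Σy)² = 43760 − 40804 = 2956
r = 510 / √(231 × 2956) = 510 / 826.3389 ≈ 0.617

0.617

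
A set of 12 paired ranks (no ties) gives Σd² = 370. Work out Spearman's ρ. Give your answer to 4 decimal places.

ρ = 1 − 6Σd² / [n(n²−1)] = 1 − 6×370 / (12×143)
  = 1 − 2220/1716 = 1 − 1.29371 ≈ -0.2937

-0.2937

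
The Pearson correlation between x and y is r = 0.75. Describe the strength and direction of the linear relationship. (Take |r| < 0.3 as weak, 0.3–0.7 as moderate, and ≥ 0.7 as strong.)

strong positive

r = 0.75 > 0 so the relationship is positive.
|r| = 0.75, which falls in the strong range.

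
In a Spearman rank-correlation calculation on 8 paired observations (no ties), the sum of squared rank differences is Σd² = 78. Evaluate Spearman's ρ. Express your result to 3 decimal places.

ρ = 1 − 6Σd² / [n(n²−1)] = 1 − 6×78 / (8×63)
  = 1 − 468/504 = 1 − 0.9286 ≈ 0.071

0.071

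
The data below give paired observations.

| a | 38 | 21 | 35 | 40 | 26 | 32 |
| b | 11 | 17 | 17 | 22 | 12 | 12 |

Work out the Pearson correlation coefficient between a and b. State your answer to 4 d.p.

n = 6, Σa = 192, Σb = 91, Σa² = 6410, Σb² = 1471, Σab = 2946
nΣab − ΣaΣb = 17676 − 17472 = 204
nΣa² − (Σa)² = 38460 − 36864 = 1596; nΣb² − (Σb)² = 8826 − 8281 = 545
r = 204 / √(1596 × 545) = 204 / 932.6414 ≈ 0.2187

0.2187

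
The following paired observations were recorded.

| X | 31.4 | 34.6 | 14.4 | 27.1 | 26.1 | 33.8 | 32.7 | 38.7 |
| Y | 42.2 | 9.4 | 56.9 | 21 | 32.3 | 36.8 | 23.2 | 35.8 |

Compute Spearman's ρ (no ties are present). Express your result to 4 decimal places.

Rank X: 4, 7, 1, 3, 2, 6, 5, 8
Rank Y: 7, 1, 8, 2, 4, 6, 3, 5
d = rank(X) − rank(Y): -3, 6, -7, 1, -2, 0, 2, 3; Σd² = 112
ρ = 1 − 6Σd² / [n(n²−1)] = 1 − 6×112 / (8×63) = 1 − 672/504 ≈ -0.3333

-0.3333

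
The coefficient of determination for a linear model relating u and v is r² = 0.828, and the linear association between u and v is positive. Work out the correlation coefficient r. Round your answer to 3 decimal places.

0.910

|r| = √0.828 = 0.910
The association is positive, so r = 0.910.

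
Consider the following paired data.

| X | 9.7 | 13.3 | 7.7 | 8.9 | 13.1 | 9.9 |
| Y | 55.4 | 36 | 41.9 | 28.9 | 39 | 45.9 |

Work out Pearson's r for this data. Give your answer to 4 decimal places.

n = 6, ΣX = 62.6, ΣY = 247.1, ΣX² = 679.1, ΣY² = 10583.79, ΣXY = 2561.33
nΣXY − ΣXΣY = 15367.98 − 15468.46 = -100.48
nΣX² − (ΣX)² = 4074.6 − 3918.76 = 155.84; nΣY² − (ΣY)² = 63502.74 − 61058.41 = 2444.33
r = -100.48 / √(155.84 × 2444.33) = -100.48 / 617.1907 ≈ -0.1628

-0.1628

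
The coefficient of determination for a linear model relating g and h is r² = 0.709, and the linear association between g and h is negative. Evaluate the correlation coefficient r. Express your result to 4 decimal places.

-0.8420

|r| = √0.709 = 0.8420
The association is negative, so r = −0.8420.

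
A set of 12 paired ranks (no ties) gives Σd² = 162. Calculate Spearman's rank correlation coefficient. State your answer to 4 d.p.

0.4336

ρ = 1 − 6Σd² / [n(n²−1)] = 1 − 6×162 / (12×143)
  = 1 − 972/1716 = 1 − 0.56643 ≈ 0.4336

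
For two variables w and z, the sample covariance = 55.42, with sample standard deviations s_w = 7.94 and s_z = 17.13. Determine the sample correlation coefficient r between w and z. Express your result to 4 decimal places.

r = Cov(w,z) / (s_w · s_z) = 55.42 / (7.94 × 17.13)
  = 55.42 / 136.0122 ≈ 0.4075

0.4075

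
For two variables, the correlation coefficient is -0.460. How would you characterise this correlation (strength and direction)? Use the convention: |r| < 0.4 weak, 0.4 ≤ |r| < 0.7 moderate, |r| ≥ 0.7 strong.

moderate negative

r = -0.460 < 0 so the relationship is negative.
|r| = 0.460, which falls in the moderate range.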